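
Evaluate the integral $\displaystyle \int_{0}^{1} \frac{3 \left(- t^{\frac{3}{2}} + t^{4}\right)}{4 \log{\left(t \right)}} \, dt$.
$\frac{3 \log{\left(2 \right)}}{4}$

Introduce a parameter $a$ in the exponent: let $I(a) = \int_{0}^{1} \frac{3 \left(- t^{\frac{3}{2}} + t^{a}\right)}{4 \log{\left(t \right)}} \, dt$.

Since $\dfrac{\partial}{\partial a}\,t^{a} = t^{a} \ln t$, the $\ln t$ in the denominator cancels and
$$\frac{dI}{da} = \int_{0}^{1} \frac{3}{4} t^{a} \, dt = \frac{3}{4} \left[\frac{t^{a+1}}{a+1}\right]_0^1 = \frac{3}{4 \left(a + 1\right)}.$$

Integrating with respect to $a$ gives $I(a) = \log{\left(\frac{2^{\frac{3}{4}} \sqrt[4]{5} \left(a + 1\right)^{\frac{3}{4}}}{5} \right)} + C$.

At $a = \frac{3}{2}$ the integrand is identically $0$, so $I(\frac{3}{2}) = 0$. The closed form gives $0$, hence $C = 0$.

Setting $a = 4$:
$$I = \frac{3 \log{\left(2 \right)}}{4}.$$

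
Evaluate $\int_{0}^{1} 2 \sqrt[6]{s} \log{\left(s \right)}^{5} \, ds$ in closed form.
$- \frac{11197440}{117649}$

Consider the simpler parametrised integral
$$J(a) = \int_{0}^{1} 2 s^{a} \, ds = \frac{2}{a + 1}.$$

Differentiating under the integral sign brings down a factor of $\ln s$:
$$\frac{dJ}{da} = \int_{0}^{1} 2 s^{a} \log{\left(s \right)} \, ds = - \frac{2}{\left(a + 1\right)^{2}}.$$

Repeating $5$ times in total — each differentiation brings down another $\ln s$ — gives
$$\frac{d^{5}J}{da^{5}} = \int_{0}^{1} 2 s^{a} \log{\left(s \right)}^{5} \, ds = - \frac{240}{\left(a + 1\right)^{6}},$$
and the integrand here is exactly the target integrand, so $I = - \frac{240}{\left(a + 1\right)^{6}}$.

Setting $a = \frac{1}{6}$:
$$I = - \frac{11197440}{117649}.$$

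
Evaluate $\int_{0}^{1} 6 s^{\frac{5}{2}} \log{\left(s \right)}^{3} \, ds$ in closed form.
$- \frac{576}{2401}$

Start from the elementary integral
$$J(a) = \int_{0}^{1} 6 s^{a} \, ds = \frac{6}{a + 1}.$$

Differentiating under the integral sign brings down a factor of $\ln s$:
$$\frac{dJ}{da} = \int_{0}^{1} 6 s^{a} \log{\left(s \right)} \, ds = - \frac{6}{\left(a + 1\right)^{2}}.$$

Repeating $3$ times in total — each differentiation brings down another $\ln s$ — gives
$$\frac{d^{3}J}{da^{3}} = \int_{0}^{1} 6 s^{a} \log{\left(s \right)}^{3} \, ds = - \frac{36}{\left(a + 1\right)^{4}},$$
and the integrand here is exactly the target integrand, so $I = - \frac{36}{\left(a + 1\right)^{4}}$.

Setting $a = \frac{5}{2}$:
$$I = - \frac{576}{2401}.$$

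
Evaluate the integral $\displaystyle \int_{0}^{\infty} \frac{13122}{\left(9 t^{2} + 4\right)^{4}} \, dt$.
$\frac{10935 \pi}{2048}$

Start from the standard arctangent integral
$$J(a) = \int_{0}^{\infty} \frac{2}{a^{2} + t^{2}} \, dt = \frac{\pi}{a}.$$

Differentiating under the integral sign with respect to $a$,
$$\frac{dJ}{da} = \int_{0}^{\infty} - \frac{4 a}{\left(a^{2} + t^{2}\right)^{2}} \, dt = - \frac{\pi}{a^{2}},$$
so $\int_{0}^{\infty} \frac{2}{\left(a^{2} + t^{2}\right)^{2}} \, dt = \frac{\pi}{2 a^{3}}$.

Repeating — each differentiation of $1/(t^2+a^2)^j$ produces $-2ja/(t^2+a^2)^{j+1}$ — and dividing through by $-2ja$ at each step yields, after $3$ differentiations in total,
$$\int_{0}^{\infty} \frac{2}{\left(a^{2} + t^{2}\right)^{4}} \, dt = \frac{5 \pi}{16 a^{7}}.$$

Setting $a = \frac{2}{3}$:
$$I = \frac{10935 \pi}{2048}.$$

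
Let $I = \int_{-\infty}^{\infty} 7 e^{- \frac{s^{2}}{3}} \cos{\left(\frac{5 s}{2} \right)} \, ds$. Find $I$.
$\frac{7 \sqrt{3} \sqrt{\pi}}{e^{\frac{75}{16}}}$

Treat the cosine frequency as a parameter and define $I(b) = \int_{-\infty}^{\infty} 7 e^{- \frac{s^{2}}{3}} \cos{\left(b s \right)} \, ds$.

Differentiating under the integral sign,
$$I'(b) = \int_{-\infty}^{\infty} - 7 s e^{- \frac{s^{2}}{3}} \sin{\left(b s \right)} \, ds.$$

Integrate $\int_{-\infty}^{\infty} s \sin(b s)\, e^{- \frac{s^{2}}{3}}\, ds$ by parts with $u = \sin(b s)$ and $dv = s\, e^{- \frac{s^{2}}{3}}\, ds$, giving $v = - \frac{3 e^{- \frac{s^{2}}{3}}}{2}$. The boundary term vanishes and
$$\int_{-\infty}^{\infty} s \sin(b s)\, e^{- \frac{s^{2}}{3}}\, ds = \frac{3 b}{2} \int_{-\infty}^{\infty} \cos(b s)\, e^{- \frac{s^{2}}{3}}\, ds,$$
so $I'(b) = - \frac{3 b}{2}\, I(b)$.

This is a separable first-order ODE; solving with the initial condition $I(0) = \int_{-\infty}^{\infty} 7 e^{- \frac{s^{2}}{3}}\,ds = 7 \sqrt{3} \sqrt{\pi}$ gives
$$I(b) = 7 \sqrt{3} \sqrt{\pi} e^{- \frac{3 b^{2}}{4}}.$$

Setting $b = \frac{5}{2}$:
$$I = \frac{7 \sqrt{3} \sqrt{\pi}}{e^{\frac{75}{16}}}.$$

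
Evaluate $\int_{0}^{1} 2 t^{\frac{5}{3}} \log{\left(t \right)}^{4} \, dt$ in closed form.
$\frac{729}{2048}$

Consider the simpler parametrised integral
$$J(a) = \int_{0}^{1} 2 t^{a} \, dt = \frac{2}{a + 1}.$$

Differentiating under the integral sign brings down a factor of $\ln t$:
$$\frac{dJ}{da} = \int_{0}^{1} 2 t^{a} \log{\left(t \right)} \, dt = - \frac{2}{\left(a + 1\right)^{2}}.$$

Repeating $4$ times in total — each differentiation brings down another $\ln t$ — gives
$$\frac{d^{4}J}{da^{4}} = \int_{0}^{1} 2 t^{a} \log{\left(t \right)}^{4} \, dt = \frac{48}{\left(a + 1\right)^{5}},$$
and the integrand here is exactly the target integrand, so $I = \frac{48}{\left(a + 1\right)^{5}}$.

Setting $a = \frac{5}{3}$:
$$I = \frac{729}{2048}.$$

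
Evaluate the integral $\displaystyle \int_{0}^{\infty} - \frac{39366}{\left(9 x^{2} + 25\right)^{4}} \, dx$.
$- \frac{6561 \pi}{250000}$

Begin with the known result
$$J(a) = \int_{0}^{\infty} - \frac{6}{a^{2} + x^{2}} \, dx = - \frac{3 \pi}{a}.$$

Differentiating under the integral sign with respect to $a$,
$$\frac{dJ}{da} = \int_{0}^{\infty} \frac{12 a}{\left(a^{2} + x^{2}\right)^{2}} \, dx = \frac{3 \pi}{a^{2}},$$
so $\int_{0}^{\infty} - \frac{6}{\left(a^{2} + x^{2}\right)^{2}} \, dx = - \frac{3 \pi}{2 a^{3}}$.

Repeating — each differentiation of $1/(x^2+a^2)^j$ produces $-2ja/(x^2+a^2)^{j+1}$ — and dividing through by $-2ja$ at each step yields, after $3$ differentiations in total,
$$\int_{0}^{\infty} - \frac{6}{\left(a^{2} + x^{2}\right)^{4}} \, dx = - \frac{15 \pi}{16 a^{7}}.$$

Setting $a = \frac{5}{3}$:
$$I = - \frac{6561 \pi}{250000}.$$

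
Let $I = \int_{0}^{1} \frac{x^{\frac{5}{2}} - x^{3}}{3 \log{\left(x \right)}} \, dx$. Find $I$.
$- \log{\left(2 \right)} + \frac{\log{\left(7 \right)}}{3}$

Replace the exponent $\frac{5}{2}$ by a parameter $a$: let $I(a) = \int_{0}^{1} \frac{- x^{3} + x^{a}}{3 \log{\left(x \right)}} \, dx$.

Since $\dfrac{\partial}{\partial a}\,x^{a} = x^{a} \ln x$, the $\ln x$ in the denominator cancels and
$$\frac{dI}{da} = \int_{0}^{1} \frac{1}{3} x^{a} \, dx = \frac{1}{3} \left[\frac{x^{a+1}}{a+1}\right]_0^1 = \frac{1}{3 \left(a + 1\right)}.$$

Integrating with respect to $a$ gives $I(a) = \frac{\log{\left(a + 1 \right)}}{3} - \frac{2 \log{\left(2 \right)}}{3} + C$.

At $a = 3$ the integrand is identically $0$, so $I(3) = 0$. The closed form gives $0$, hence $C = 0$.

Setting $a = \frac{5}{2}$:
$$I = - \log{\left(2 \right)} + \frac{\log{\left(7 \right)}}{3}.$$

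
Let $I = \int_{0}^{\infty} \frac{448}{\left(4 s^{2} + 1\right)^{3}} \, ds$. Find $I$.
$42 \pi$

Recall the elementary integral
$$J(a) = \int_{0}^{\infty} \frac{7}{a^{2} + s^{2}} \, ds = \frac{7 \pi}{2 a}.$$

Differentiating under the integral sign with respect to $a$,
$$\frac{dJ}{da} = \int_{0}^{\infty} - \frac{14 a}{\left(a^{2} + s^{2}\right)^{2}} \, ds = - \frac{7 \pi}{2 a^{2}},$$
so $\int_{0}^{\infty} \frac{7}{\left(a^{2} + s^{2}\right)^{2}} \, ds = \frac{7 \pi}{4 a^{3}}$.

Repeating — each differentiation of $1/(s^2+a^2)^j$ produces $-2ja/(s^2+a^2)^{j+1}$ — and dividing through by $-2ja$ at each step yields, after $2$ differentiations in total,
$$\int_{0}^{\infty} \frac{7}{\left(a^{2} + s^{2}\right)^{3}} \, ds = \frac{21 \pi}{16 a^{5}}.$$

Setting $a = \frac{1}{2}$:
$$I = 42 \pi.$$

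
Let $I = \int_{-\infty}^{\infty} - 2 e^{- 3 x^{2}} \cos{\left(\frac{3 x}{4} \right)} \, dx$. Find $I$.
$- \frac{2 \sqrt{3} \sqrt{\pi}}{3 e^{\frac{3}{64}}}$

Define $I(b) = \int_{-\infty}^{\infty} - 2 e^{- 3 x^{2}} \cos{\left(b x \right)} \, dx$.

Differentiating under the integral sign,
$$I'(b) = \int_{-\infty}^{\infty} 2 x e^{- 3 x^{2}} \sin{\left(b x \right)} \, dx.$$

Integrate $\int_{-\infty}^{\infty} x \sin(b x)\, e^{- 3 x^{2}}\, dx$ by parts with $u = \sin(b x)$ and $dv = x\, e^{- 3 x^{2}}\, dx$, giving $v = - \frac{e^{- 3 x^{2}}}{6}$. The boundary term vanishes and
$$\int_{-\infty}^{\infty} x \sin(b x)\, e^{- 3 x^{2}}\, dx = \frac{b}{6} \int_{-\infty}^{\infty} \cos(b x)\, e^{- 3 x^{2}}\, dx,$$
so $I'(b) = - \frac{b}{6}\, I(b)$.

This is a separable first-order ODE; solving with the initial condition $I(0) = \int_{-\infty}^{\infty} - 2 e^{- 3 x^{2}}\,dx = - \frac{2 \sqrt{3} \sqrt{\pi}}{3}$ gives
$$I(b) = - \frac{2 \sqrt{3} \sqrt{\pi} e^{- \frac{b^{2}}{12}}}{3}.$$

Setting $b = \frac{3}{4}$:
$$I = - \frac{2 \sqrt{3} \sqrt{\pi}}{3 e^{\frac{3}{64}}}.$$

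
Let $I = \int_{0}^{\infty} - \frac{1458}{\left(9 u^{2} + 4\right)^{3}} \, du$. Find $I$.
$- \frac{729 \pi}{256}$

Recall the elementary integral
$$J(a) = \int_{0}^{\infty} - \frac{2}{a^{2} + u^{2}} \, du = - \frac{\pi}{a}.$$

Differentiating under the integral sign with respect to $a$,
$$\frac{dJ}{da} = \int_{0}^{\infty} \frac{4 a}{\left(a^{2} + u^{2}\right)^{2}} \, du = \frac{\pi}{a^{2}},$$
so $\int_{0}^{\infty} - \frac{2}{\left(a^{2} + u^{2}\right)^{2}} \, du = - \frac{\pi}{2 a^{3}}$.

Repeating — each differentiation of $1/(u^2+a^2)^j$ produces $-2ja/(u^2+a^2)^{j+1}$ — and dividing through by $-2ja$ at each step yields, after $2$ differentiations in total,
$$\int_{0}^{\infty} - \frac{2}{\left(a^{2} + u^{2}\right)^{3}} \, du = - \frac{3 \pi}{8 a^{5}}.$$

Setting $a = \frac{2}{3}$:
$$I = - \frac{729 \pi}{256}.$$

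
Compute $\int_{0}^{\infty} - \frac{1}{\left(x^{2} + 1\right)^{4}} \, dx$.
$- \frac{5 \pi}{32}$

Start from the standard arctangent integral
$$J(a) = \int_{0}^{\infty} - \frac{1}{a^{2} + x^{2}} \, dx = - \frac{\pi}{2 a}.$$

Differentiating under the integral sign with respect to $a$,
$$\frac{dJ}{da} = \int_{0}^{\infty} \frac{2 a}{\left(a^{2} + x^{2}\right)^{2}} \, dx = \frac{\pi}{2 a^{2}},$$
so $\int_{0}^{\infty} - \frac{1}{\left(a^{2} + x^{2}\right)^{2}} \, dx = - \frac{\pi}{4 a^{3}}$.

Repeating — each differentiation of $1/(x^2+a^2)^j$ produces $-2ja/(x^2+a^2)^{j+1}$ — and dividing through by $-2ja$ at each step yields, after $3$ differentiations in total,
$$\int_{0}^{\infty} - \frac{1}{\left(a^{2} + x^{2}\right)^{4}} \, dx = - \frac{5 \pi}{32 a^{7}}.$$

Setting $a = 1$:
$$I = - \frac{5 \pi}{32}.$$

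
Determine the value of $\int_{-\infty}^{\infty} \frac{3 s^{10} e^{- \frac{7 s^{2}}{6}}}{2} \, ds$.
$\frac{98415 \sqrt{42} \sqrt{\pi}}{33614}$

Begin with the known integral
$$J(a) = \int_{-\infty}^{\infty} \frac{3 e^{- a s^{2}}}{2} \, ds = \frac{3 \sqrt{\pi}}{2 \sqrt{a}}.$$

Differentiating under the integral sign brings down a factor of $(-s^2)$:
$$\frac{dJ}{da} = \int_{-\infty}^{\infty} - \frac{3 s^{2} e^{- a s^{2}}}{2} \, ds = - \frac{3 \sqrt{\pi}}{4 a^{\frac{3}{2}}}.$$

Repeating $5$ times in total — each differentiation brings down another $(-s^2)$ — gives
$$\frac{d^{5}J}{da^{5}} = \int_{-\infty}^{\infty} - \frac{3 s^{10} e^{- a s^{2}}}{2} \, ds = - \frac{2835 \sqrt{\pi}}{64 a^{\frac{11}{2}}},$$
and the integrand here is $(-1)^{5}$ times the target integrand, so $I = (-1)^{5}\,\frac{d^{5}J}{da^{5}} = \frac{2835 \sqrt{\pi}}{64 a^{\frac{11}{2}}}$.

Setting $a = \frac{7}{6}$:
$$I = \frac{98415 \sqrt{42} \sqrt{\pi}}{33614}.$$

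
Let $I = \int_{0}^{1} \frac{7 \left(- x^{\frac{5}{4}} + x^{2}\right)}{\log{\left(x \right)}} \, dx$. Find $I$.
$\log{\left(\frac{16384}{2187} \right)}$

Replace the exponent $2$ by a parameter $a$: let $I(a) = \int_{0}^{1} \frac{7 \left(- x^{\frac{5}{4}} + x^{a}\right)}{\log{\left(x \right)}} \, dx$.

Since $\dfrac{\partial}{\partial a}\,x^{a} = x^{a} \ln x$, the $\ln x$ in the denominator cancels and
$$\frac{dI}{da} = \int_{0}^{1} 7 x^{a} \, dx = 7 \left[\frac{x^{a+1}}{a+1}\right]_0^1 = \frac{7}{a + 1}.$$

Integrating with respect to $a$ gives $I(a) = \log{\left(\frac{16384 \left(a + 1\right)^{7}}{4782969} \right)} + C$.

At $a = \frac{5}{4}$ the integrand is identically $0$, so $I(\frac{5}{4}) = 0$. The closed form gives $0$, hence $C = 0$.

Setting $a = 2$:
$$I = \log{\left(\frac{16384}{2187} \right)}.$$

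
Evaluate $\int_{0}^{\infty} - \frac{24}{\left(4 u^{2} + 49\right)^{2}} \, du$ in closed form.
$- \frac{3 \pi}{343}$

Begin with the known result
$$J(a) = \int_{0}^{\infty} - \frac{3}{2 \left(a^{2} + u^{2}\right)} \, du = - \frac{3 \pi}{4 a}.$$

Differentiating under the integral sign with respect to $a$,
$$\frac{dJ}{da} = \int_{0}^{\infty} \frac{3 a}{\left(a^{2} + u^{2}\right)^{2}} \, du = \frac{3 \pi}{4 a^{2}},$$
so $\int_{0}^{\infty} - \frac{3}{2 \left(a^{2} + u^{2}\right)^{2}} \, du = - \frac{3 \pi}{8 a^{3}}$.

Setting $a = \frac{7}{2}$:
$$I = - \frac{3 \pi}{343}.$$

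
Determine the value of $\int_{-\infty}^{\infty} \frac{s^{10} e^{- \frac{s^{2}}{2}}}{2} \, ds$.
$\frac{945 \sqrt{2} \sqrt{\pi}}{2}$

Start from the elementary integral
$$J(a) = \int_{-\infty}^{\infty} \frac{e^{- a s^{2}}}{2} \, ds = \frac{\sqrt{\pi}}{2 \sqrt{a}}.$$

Differentiating under the integral sign brings down a factor of $(-s^2)$:
$$\frac{dJ}{da} = \int_{-\infty}^{\infty} - \frac{s^{2} e^{- a s^{2}}}{2} \, ds = - \frac{\sqrt{\pi}}{4 a^{\frac{3}{2}}}.$$

Repeating $5$ times in total — each differentiation brings down another $(-s^2)$ — gives
$$\frac{d^{5}J}{da^{5}} = \int_{-\infty}^{\infty} - \frac{s^{10} e^{- a s^{2}}}{2} \, ds = - \frac{945 \sqrt{\pi}}{64 a^{\frac{11}{2}}},$$
and the integrand here is $(-1)^{5}$ times the target integrand, so $I = (-1)^{5}\,\frac{d^{5}J}{da^{5}} = \frac{945 \sqrt{\pi}}{64 a^{\frac{11}{2}}}$.

Setting $a = \frac{1}{2}$:
$$I = \frac{945 \sqrt{2} \sqrt{\pi}}{2}.$$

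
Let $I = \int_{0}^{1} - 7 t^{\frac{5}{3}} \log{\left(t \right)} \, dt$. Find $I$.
$\frac{63}{64}$

Begin with the known integral
$$J(a) = \int_{0}^{1} - 7 t^{a} \, dt = - \frac{7}{a + 1}.$$

Differentiating under the integral sign brings down a factor of $\ln t$:
$$\frac{dJ}{da} = \int_{0}^{1} - 7 t^{a} \log{\left(t \right)} \, dt = \frac{7}{\left(a + 1\right)^{2}}.$$

The integral on the left is $I$, so $I = \frac{7}{\left(a + 1\right)^{2}}$.

Setting $a = \frac{5}{3}$:
$$I = \frac{63}{64}.$$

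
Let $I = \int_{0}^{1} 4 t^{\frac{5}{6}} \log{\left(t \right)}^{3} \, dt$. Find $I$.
$- \frac{31104}{14641}$

Consider the simpler parametrised integral
$$J(a) = \int_{0}^{1} 4 t^{a} \, dt = \frac{4}{a + 1}.$$

Differentiating under the integral sign brings down a factor of $\ln t$:
$$\frac{dJ}{da} = \int_{0}^{1} 4 t^{a} \log{\left(t \right)} \, dt = - \frac{4}{\left(a + 1\right)^{2}}.$$

Repeating $3$ times in total — each differentiation brings down another $\ln t$ — gives
$$\frac{d^{3}J}{da^{3}} = \int_{0}^{1} 4 t^{a} \log{\left(t \right)}^{3} \, dt = - \frac{24}{\left(a + 1\right)^{4}},$$
and the integrand here is exactly the target integrand, so $I = - \frac{24}{\left(a + 1\right)^{4}}$.

Setting $a = \frac{5}{6}$:
$$I = - \frac{31104}{14641}.$$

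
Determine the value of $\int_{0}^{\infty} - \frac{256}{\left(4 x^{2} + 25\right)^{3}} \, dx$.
$- \frac{24 \pi}{3125}$

Start from the standard arctangent integral
$$J(a) = \int_{0}^{\infty} - \frac{4}{a^{2} + x^{2}} \, dx = - \frac{2 \pi}{a}.$$

Differentiating under the integral sign with respect to $a$,
$$\frac{dJ}{da} = \int_{0}^{\infty} \frac{8 a}{\left(a^{2} + x^{2}\right)^{2}} \, dx = \frac{2 \pi}{a^{2}},$$
so $\int_{0}^{\infty} - \frac{4}{\left(a^{2} + x^{2}\right)^{2}} \, dx = - \frac{\pi}{a^{3}}$.

Repeating — each differentiation of $1/(x^2+a^2)^j$ produces $-2ja/(x^2+a^2)^{j+1}$ — and dividing through by $-2ja$ at each step yields, after $2$ differentiations in total,
$$\int_{0}^{\infty} - \frac{4}{\left(a^{2} + x^{2}\right)^{3}} \, dx = - \frac{3 \pi}{4 a^{5}}.$$

Setting $a = \frac{5}{2}$:
$$I = - \frac{24 \pi}{3125}.$$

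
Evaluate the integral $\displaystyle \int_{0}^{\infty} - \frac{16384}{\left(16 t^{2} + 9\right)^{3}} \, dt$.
$- \frac{256 \pi}{81}$

Recall the elementary integral
$$J(a) = \int_{0}^{\infty} - \frac{4}{a^{2} + t^{2}} \, dt = - \frac{2 \pi}{a}.$$

Differentiating under the integral sign with respect to $a$,
$$\frac{dJ}{da} = \int_{0}^{\infty} \frac{8 a}{\left(a^{2} + t^{2}\right)^{2}} \, dt = \frac{2 \pi}{a^{2}},$$
so $\int_{0}^{\infty} - \frac{4}{\left(a^{2} + t^{2}\right)^{2}} \, dt = - \frac{\pi}{a^{3}}$.

Repeating — each differentiation of $1/(t^2+a^2)^j$ produces $-2ja/(t^2+a^2)^{j+1}$ — and dividing through by $-2ja$ at each step yields, after $2$ differentiations in total,
$$\int_{0}^{\infty} - \frac{4}{\left(a^{2} + t^{2}\right)^{3}} \, dt = - \frac{3 \pi}{4 a^{5}}.$$

Setting $a = \frac{3}{4}$:
$$I = - \frac{256 \pi}{81}.$$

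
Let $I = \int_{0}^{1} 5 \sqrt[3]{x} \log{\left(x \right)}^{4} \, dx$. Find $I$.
$\frac{3645}{128}$

Start from the elementary integral
$$J(a) = \int_{0}^{1} 5 x^{a} \, dx = \frac{5}{a + 1}.$$

Differentiating under the integral sign brings down a factor of $\ln x$:
$$\frac{dJ}{da} = \int_{0}^{1} 5 x^{a} \log{\left(x \right)} \, dx = - \frac{5}{\left(a + 1\right)^{2}}.$$

Repeating $4$ times in total — each differentiation brings down another $\ln x$ — gives
$$\frac{d^{4}J}{da^{4}} = \int_{0}^{1} 5 x^{a} \log{\left(x \right)}^{4} \, dx = \frac{120}{\left(a + 1\right)^{5}},$$
and the integrand here is exactly the target integrand, so $I = \frac{120}{\left(a + 1\right)^{5}}$.

Setting $a = \frac{1}{3}$:
$$I = \frac{3645}{128}.$$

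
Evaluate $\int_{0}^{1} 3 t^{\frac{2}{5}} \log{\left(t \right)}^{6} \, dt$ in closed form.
$\frac{168750000}{823543}$

Consider the simpler parametrised integral
$$J(a) = \int_{0}^{1} 3 t^{a} \, dt = \frac{3}{a + 1}.$$

Differentiating under the integral sign brings down a factor of $\ln t$:
$$\frac{dJ}{da} = \int_{0}^{1} 3 t^{a} \log{\left(t \right)} \, dt = - \frac{3}{\left(a + 1\right)^{2}}.$$

Repeating $6$ times in total — each differentiation brings down another $\ln t$ — gives
$$\frac{d^{6}J}{da^{6}} = \int_{0}^{1} 3 t^{a} \log{\left(t \right)}^{6} \, dt = \frac{2160}{\left(a + 1\right)^{7}},$$
and the integrand here is exactly the target integrand, so $I = \frac{2160}{\left(a + 1\right)^{7}}$.

Setting $a = \frac{2}{5}$:
$$I = \frac{168750000}{823543}.$$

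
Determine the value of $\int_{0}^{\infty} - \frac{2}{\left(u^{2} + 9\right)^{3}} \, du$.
$- \frac{\pi}{648}$

Recall the elementary integral
$$J(a) = \int_{0}^{\infty} - \frac{2}{a^{2} + u^{2}} \, du = - \frac{\pi}{a}.$$

Differentiating under the integral sign with respect to $a$,
$$\frac{dJ}{da} = \int_{0}^{\infty} \frac{4 a}{\left(a^{2} + u^{2}\right)^{2}} \, du = \frac{\pi}{a^{2}},$$
so $\int_{0}^{\infty} - \frac{2}{\left(a^{2} + u^{2}\right)^{2}} \, du = - \frac{\pi}{2 a^{3}}$.

Repeating — each differentiation of $1/(u^2+a^2)^j$ produces $-2ja/(u^2+a^2)^{j+1}$ — and dividing through by $-2ja$ at each step yields, after $2$ differentiations in total,
$$\int_{0}^{\infty} - \frac{2}{\left(a^{2} + u^{2}\right)^{3}} \, du = - \frac{3 \pi}{8 a^{5}}.$$

Setting $a = 3$:
$$I = - \frac{\pi}{648}.$$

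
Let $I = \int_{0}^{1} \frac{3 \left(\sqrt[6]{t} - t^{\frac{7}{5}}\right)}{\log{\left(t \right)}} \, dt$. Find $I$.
$\log{\left(\frac{42875}{373248} \right)}$

Introduce a parameter $a$ in the exponent: let $I(a) = \int_{0}^{1} \frac{3 \left(- t^{\frac{7}{5}} + t^{a}\right)}{\log{\left(t \right)}} \, dt$.

Since $\dfrac{\partial}{\partial a}\,t^{a} = t^{a} \ln t$, the $\ln t$ in the denominator cancels and
$$\frac{dI}{da} = \int_{0}^{1} 3 t^{a} \, dt = 3 \left[\frac{t^{a+1}}{a+1}\right]_0^1 = \frac{3}{a + 1}.$$

Integrating with respect to $a$ gives $I(a) = \log{\left(\frac{125 \left(a + 1\right)^{3}}{1728} \right)} + C$.

At $a = \frac{7}{5}$ the integrand is identically $0$, so $I(\frac{7}{5}) = 0$. The closed form gives $0$, hence $C = 0$.

Setting $a = \frac{1}{6}$:
$$I = \log{\left(\frac{42875}{373248} \right)}.$$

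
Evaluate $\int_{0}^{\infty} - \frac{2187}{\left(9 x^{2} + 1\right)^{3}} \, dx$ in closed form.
$- \frac{2187 \pi}{16}$

Recall the elementary integral
$$J(a) = \int_{0}^{\infty} - \frac{3}{a^{2} + x^{2}} \, dx = - \frac{3 \pi}{2 a}.$$

Differentiating under the integral sign with respect to $a$,
$$\frac{dJ}{da} = \int_{0}^{\infty} \frac{6 a}{\left(a^{2} + x^{2}\right)^{2}} \, dx = \frac{3 \pi}{2 a^{2}},$$
so $\int_{0}^{\infty} - \frac{3}{\left(a^{2} + x^{2}\right)^{2}} \, dx = - \frac{3 \pi}{4 a^{3}}$.

Repeating — each differentiation of $1/(x^2+a^2)^j$ produces $-2ja/(x^2+a^2)^{j+1}$ — and dividing through by $-2ja$ at each step yields, after $2$ differentiations in total,
$$\int_{0}^{\infty} - \frac{3}{\left(a^{2} + x^{2}\right)^{3}} \, dx = - \frac{9 \pi}{16 a^{5}}.$$

Setting $a = \frac{1}{3}$:
$$I = - \frac{2187 \pi}{16}.$$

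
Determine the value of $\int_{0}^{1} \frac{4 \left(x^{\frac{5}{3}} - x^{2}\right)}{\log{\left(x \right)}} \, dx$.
$- \log{\left(\frac{6561}{4096} \right)}$

Replace the exponent $2$ by a parameter $a$: let $I(a) = \int_{0}^{1} \frac{4 \left(x^{\frac{5}{3}} - x^{a}\right)}{\log{\left(x \right)}} \, dx$.

Since $\dfrac{\partial}{\partial a}\,x^{a} = x^{a} \ln x$, the $\ln x$ in the denominator cancels and
$$\frac{dI}{da} = \int_{0}^{1} -4 x^{a} \, dx = -4 \left[\frac{x^{a+1}}{a+1}\right]_0^1 = - \frac{4}{a + 1}.$$

Integrating with respect to $a$ gives $I(a) = - \log{\left(\frac{81 \left(a + 1\right)^{4}}{4096} \right)} + C$.

At $a = \frac{5}{3}$ the integrand is identically $0$, so $I(\frac{5}{3}) = 0$. The closed form gives $0$, hence $C = 0$.

Setting $a = 2$:
$$I = - \log{\left(\frac{6561}{4096} \right)}.$$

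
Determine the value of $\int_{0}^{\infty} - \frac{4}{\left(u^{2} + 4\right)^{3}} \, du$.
$- \frac{3 \pi}{128}$

Recall the elementary integral
$$J(a) = \int_{0}^{\infty} - \frac{4}{a^{2} + u^{2}} \, du = - \frac{2 \pi}{a}.$$

Differentiating under the integral sign with respect to $a$,
$$\frac{dJ}{da} = \int_{0}^{\infty} \frac{8 a}{\left(a^{2} + u^{2}\right)^{2}} \, du = \frac{2 \pi}{a^{2}},$$
so $\int_{0}^{\infty} - \frac{4}{\left(a^{2} + u^{2}\right)^{2}} \, du = - \frac{\pi}{a^{3}}$.

Repeating — each differentiation of $1/(u^2+a^2)^j$ produces $-2ja/(u^2+a^2)^{j+1}$ — and dividing through by $-2ja$ at each step yields, after $2$ differentiations in total,
$$\int_{0}^{\infty} - \frac{4}{\left(a^{2} + u^{2}\right)^{3}} \, du = - \frac{3 \pi}{4 a^{5}}.$$

Setting $a = 2$:
$$I = - \frac{3 \pi}{128}.$$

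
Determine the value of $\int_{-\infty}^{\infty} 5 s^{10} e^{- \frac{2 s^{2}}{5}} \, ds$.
$\frac{14765625 \sqrt{10} \sqrt{\pi}}{2048}$

Start from the elementary integral
$$J(a) = \int_{-\infty}^{\infty} 5 e^{- a s^{2}} \, ds = \frac{5 \sqrt{\pi}}{\sqrt{a}}.$$

Differentiating under the integral sign brings down a factor of $(-s^2)$:
$$\frac{dJ}{da} = \int_{-\infty}^{\infty} - 5 s^{2} e^{- a s^{2}} \, ds = - \frac{5 \sqrt{\pi}}{2 a^{\frac{3}{2}}}.$$

Repeating $5$ times in total — each differentiation brings down another $(-s^2)$ — gives
$$\frac{d^{5}J}{da^{5}} = \int_{-\infty}^{\infty} - 5 s^{10} e^{- a s^{2}} \, ds = - \frac{4725 \sqrt{\pi}}{32 a^{\frac{11}{2}}},$$
and the integrand here is $(-1)^{5}$ times the target integrand, so $I = (-1)^{5}\,\frac{d^{5}J}{da^{5}} = \frac{4725 \sqrt{\pi}}{32 a^{\frac{11}{2}}}$.

Setting $a = \frac{2}{5}$:
$$I = \frac{14765625 \sqrt{10} \sqrt{\pi}}{2048}.$$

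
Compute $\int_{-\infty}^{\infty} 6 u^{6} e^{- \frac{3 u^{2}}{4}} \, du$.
$\frac{160 \sqrt{3} \sqrt{\pi}}{9}$

Consider the simpler parametrised integral
$$J(a) = \int_{-\infty}^{\infty} 6 e^{- a u^{2}} \, du = \frac{6 \sqrt{\pi}}{\sqrt{a}}.$$

Differentiating under the integral sign brings down a factor of $(-u^2)$:
$$\frac{dJ}{da} = \int_{-\infty}^{\infty} - 6 u^{2} e^{- a u^{2}} \, du = - \frac{3 \sqrt{\pi}}{a^{\frac{3}{2}}}.$$

Repeating $3$ times in total — each differentiation brings down another $(-u^2)$ — gives
$$\frac{d^{3}J}{da^{3}} = \int_{-\infty}^{\infty} - 6 u^{6} e^{- a u^{2}} \, du = - \frac{45 \sqrt{\pi}}{4 a^{\frac{7}{2}}},$$
and the integrand here is $(-1)^{3}$ times the target integrand, so $I = (-1)^{3}\,\frac{d^{3}J}{da^{3}} = \frac{45 \sqrt{\pi}}{4 a^{\frac{7}{2}}}$.

Setting $a = \frac{3}{4}$:
$$I = \frac{160 \sqrt{3} \sqrt{\pi}}{9}.$$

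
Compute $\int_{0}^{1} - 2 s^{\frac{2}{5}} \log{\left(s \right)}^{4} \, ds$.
$- \frac{150000}{16807}$

Begin with the known integral
$$J(a) = \int_{0}^{1} - 2 s^{a} \, ds = - \frac{2}{a + 1}.$$

Differentiating under the integral sign brings down a factor of $\ln s$:
$$\frac{dJ}{da} = \int_{0}^{1} - 2 s^{a} \log{\left(s \right)} \, ds = \frac{2}{\left(a + 1\right)^{2}}.$$

Repeating $4$ times in total — each differentiation brings down another $\ln s$ — gives
$$\frac{d^{4}J}{da^{4}} = \int_{0}^{1} - 2 s^{a} \log{\left(s \right)}^{4} \, ds = - \frac{48}{\left(a + 1\right)^{5}},$$
and the integrand here is exactly the target integrand, so $I = - \frac{48}{\left(a + 1\right)^{5}}$.

Setting $a = \frac{2}{5}$:
$$I = - \frac{150000}{16807}.$$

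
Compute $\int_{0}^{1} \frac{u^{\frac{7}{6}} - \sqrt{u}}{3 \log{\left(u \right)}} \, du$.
$\log{\left(\frac{\sqrt[3]{39}}{3} \right)}$

Introduce a parameter $a$ in the exponent: let $I(a) = \int_{0}^{1} \frac{- \sqrt{u} + u^{a}}{3 \log{\left(u \right)}} \, du$.

Since $\dfrac{\partial}{\partial a}\,u^{a} = u^{a} \ln u$, the $\ln u$ in the denominator cancels and
$$\frac{dI}{da} = \int_{0}^{1} \frac{1}{3} u^{a} \, du = \frac{1}{3} \left[\frac{u^{a+1}}{a+1}\right]_0^1 = \frac{1}{3 \left(a + 1\right)}.$$

Integrating with respect to $a$ gives $I(a) = \frac{\log{\left(a + 1 \right)}}{3} - \frac{\log{\left(3 \right)}}{3} + \frac{\log{\left(2 \right)}}{3} + C$.

At $a = \frac{1}{2}$ the integrand is identically $0$, so $I(\frac{1}{2}) = 0$. The closed form gives $0$, hence $C = 0$.

Setting $a = \frac{7}{6}$:
$$I = \log{\left(\frac{\sqrt[3]{39}}{3} \right)}.$$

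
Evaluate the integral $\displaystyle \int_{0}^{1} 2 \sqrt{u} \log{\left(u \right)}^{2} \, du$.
$\frac{32}{27}$

Begin with the known integral
$$J(a) = \int_{0}^{1} 2 u^{a} \, du = \frac{2}{a + 1}.$$

Differentiating under the integral sign brings down a factor of $\ln u$:
$$\frac{dJ}{da} = \int_{0}^{1} 2 u^{a} \log{\left(u \right)} \, du = - \frac{2}{\left(a + 1\right)^{2}}.$$

Repeating twice in total — each differentiation brings down another $\ln u$ — gives
$$\frac{d^{2}J}{da^{2}} = \int_{0}^{1} 2 u^{a} \log{\left(u \right)}^{2} \, du = \frac{4}{\left(a + 1\right)^{3}},$$
and the integrand here is exactly the target integrand, so $I = \frac{4}{\left(a + 1\right)^{3}}$.

Setting $a = \frac{1}{2}$:
$$I = \frac{32}{27}.$$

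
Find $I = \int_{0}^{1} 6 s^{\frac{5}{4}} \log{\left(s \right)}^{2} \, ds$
$\frac{256}{243}$

Start from the elementary integral
$$J(a) = \int_{0}^{1} 6 s^{a} \, ds = \frac{6}{a + 1}.$$

Differentiating under the integral sign brings down a factor of $\ln s$:
$$\frac{dJ}{da} = \int_{0}^{1} 6 s^{a} \log{\left(s \right)} \, ds = - \frac{6}{\left(a + 1\right)^{2}}.$$

Repeating twice in total — each differentiation brings down another $\ln s$ — gives
$$\frac{d^{2}J}{da^{2}} = \int_{0}^{1} 6 s^{a} \log{\left(s \right)}^{2} \, ds = \frac{12}{\left(a + 1\right)^{3}},$$
and the integrand here is exactly the target integrand, so $I = \frac{12}{\left(a + 1\right)^{3}}$.

Setting $a = \frac{5}{4}$:
$$I = \frac{256}{243}.$$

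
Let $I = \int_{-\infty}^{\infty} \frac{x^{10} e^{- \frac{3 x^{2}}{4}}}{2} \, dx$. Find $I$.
$\frac{1120 \sqrt{3} \sqrt{\pi}}{27}$

Begin with the known integral
$$J(a) = \int_{-\infty}^{\infty} \frac{e^{- a x^{2}}}{2} \, dx = \frac{\sqrt{\pi}}{2 \sqrt{a}}.$$

Differentiating under the integral sign brings down a factor of $(-x^2)$:
$$\frac{dJ}{da} = \int_{-\infty}^{\infty} - \frac{x^{2} e^{- a x^{2}}}{2} \, dx = - \frac{\sqrt{\pi}}{4 a^{\frac{3}{2}}}.$$

Repeating $5$ times in total — each differentiation brings down another $(-x^2)$ — gives
$$\frac{d^{5}J}{da^{5}} = \int_{-\infty}^{\infty} - \frac{x^{10} e^{- a x^{2}}}{2} \, dx = - \frac{945 \sqrt{\pi}}{64 a^{\frac{11}{2}}},$$
and the integrand here is $(-1)^{5}$ times the target integrand, so $I = (-1)^{5}\,\frac{d^{5}J}{da^{5}} = \frac{945 \sqrt{\pi}}{64 a^{\frac{11}{2}}}$.

Setting $a = \frac{3}{4}$:
$$I = \frac{1120 \sqrt{3} \sqrt{\pi}}{27}.$$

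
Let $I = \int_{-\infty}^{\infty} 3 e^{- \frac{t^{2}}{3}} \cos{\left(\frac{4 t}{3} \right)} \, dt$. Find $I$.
$\frac{3 \sqrt{3} \sqrt{\pi}}{e^{\frac{4}{3}}}$

Treat the cosine frequency as a parameter and define $I(b) = \int_{-\infty}^{\infty} 3 e^{- \frac{t^{2}}{3}} \cos{\left(b t \right)} \, dt$.

Differentiating under the integral sign,
$$I'(b) = \int_{-\infty}^{\infty} - 3 t e^{- \frac{t^{2}}{3}} \sin{\left(b t \right)} \, dt.$$

Integrate $\int_{-\infty}^{\infty} t \sin(b t)\, e^{- \frac{t^{2}}{3}}\, dt$ by parts with $u = \sin(b t)$ and $dv = t\, e^{- \frac{t^{2}}{3}}\, dt$, giving $v = - \frac{3 e^{- \frac{t^{2}}{3}}}{2}$. The boundary term vanishes and
$$\int_{-\infty}^{\infty} t \sin(b t)\, e^{- \frac{t^{2}}{3}}\, dt = \frac{3 b}{2} \int_{-\infty}^{\infty} \cos(b t)\, e^{- \frac{t^{2}}{3}}\, dt,$$
so $I'(b) = - \frac{3 b}{2}\, I(b)$.

This is a separable first-order ODE; solving with the initial condition $I(0) = \int_{-\infty}^{\infty} 3 e^{- \frac{t^{2}}{3}}\,dt = 3 \sqrt{3} \sqrt{\pi}$ gives
$$I(b) = 3 \sqrt{3} \sqrt{\pi} e^{- \frac{3 b^{2}}{4}}.$$

Setting $b = \frac{4}{3}$:
$$I = \frac{3 \sqrt{3} \sqrt{\pi}}{e^{\frac{4}{3}}}.$$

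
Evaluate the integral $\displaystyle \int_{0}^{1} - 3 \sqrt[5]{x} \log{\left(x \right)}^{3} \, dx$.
$\frac{625}{72}$

Begin with the known integral
$$J(a) = \int_{0}^{1} - 3 x^{a} \, dx = - \frac{3}{a + 1}.$$

Differentiating under the integral sign brings down a factor of $\ln x$:
$$\frac{dJ}{da} = \int_{0}^{1} - 3 x^{a} \log{\left(x \right)} \, dx = \frac{3}{\left(a + 1\right)^{2}}.$$

Repeating $3$ times in total — each differentiation brings down another $\ln x$ — gives
$$\frac{d^{3}J}{da^{3}} = \int_{0}^{1} - 3 x^{a} \log{\left(x \right)}^{3} \, dx = \frac{18}{\left(a + 1\right)^{4}},$$
and the integrand here is exactly the target integrand, so $I = \frac{18}{\left(a + 1\right)^{4}}$.

Setting $a = \frac{1}{5}$:
$$I = \frac{625}{72}.$$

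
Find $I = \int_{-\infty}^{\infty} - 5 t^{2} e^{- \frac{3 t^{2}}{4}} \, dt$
$- \frac{20 \sqrt{3} \sqrt{\pi}}{9}$

Start from the elementary integral
$$J(a) = \int_{-\infty}^{\infty} - 5 e^{- a t^{2}} \, dt = - \frac{5 \sqrt{\pi}}{\sqrt{a}}.$$

Differentiating under the integral sign brings down a factor of $(-t^2)$:
$$\frac{dJ}{da} = \int_{-\infty}^{\infty} 5 t^{2} e^{- a t^{2}} \, dt = \frac{5 \sqrt{\pi}}{2 a^{\frac{3}{2}}}.$$

The integral on the left is $-I$, so $I = - \frac{5 \sqrt{\pi}}{2 a^{\frac{3}{2}}}$.

Setting $a = \frac{3}{4}$:
$$I = - \frac{20 \sqrt{3} \sqrt{\pi}}{9}.$$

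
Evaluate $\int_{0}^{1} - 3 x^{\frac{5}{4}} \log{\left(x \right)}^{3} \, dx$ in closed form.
$\frac{512}{729}$

Begin with the known integral
$$J(a) = \int_{0}^{1} - 3 x^{a} \, dx = - \frac{3}{a + 1}.$$

Differentiating under the integral sign brings down a factor of $\ln x$:
$$\frac{dJ}{da} = \int_{0}^{1} - 3 x^{a} \log{\left(x \right)} \, dx = \frac{3}{\left(a + 1\right)^{2}}.$$

Repeating $3$ times in total — each differentiation brings down another $\ln x$ — gives
$$\frac{d^{3}J}{da^{3}} = \int_{0}^{1} - 3 x^{a} \log{\left(x \right)}^{3} \, dx = \frac{18}{\left(a + 1\right)^{4}},$$
and the integrand here is exactly the target integrand, so $I = \frac{18}{\left(a + 1\right)^{4}}$.

Setting $a = \frac{5}{4}$:
$$I = \frac{512}{729}.$$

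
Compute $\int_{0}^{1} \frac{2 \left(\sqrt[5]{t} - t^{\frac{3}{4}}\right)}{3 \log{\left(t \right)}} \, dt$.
$\log{\left(\frac{4 \cdot 3^{\frac{2}{3}} \sqrt[3]{35}}{35} \right)}$

Replace the exponent $\frac{3}{4}$ by a parameter $a$: let $I(a) = \int_{0}^{1} \frac{2 \left(\sqrt[5]{t} - t^{a}\right)}{3 \log{\left(t \right)}} \, dt$.

Since $\dfrac{\partial}{\partial a}\,t^{a} = t^{a} \ln t$, the $\ln t$ in the denominator cancels and
$$\frac{dI}{da} = \int_{0}^{1} - \frac{2}{3} t^{a} \, dt = - \frac{2}{3} \left[\frac{t^{a+1}}{a+1}\right]_0^1 = - \frac{2}{3 a + 3}.$$

Integrating with respect to $a$ gives $I(a) = - \frac{2 \log{\left(a + 1 \right)}}{3} - \frac{2 \log{\left(5 \right)}}{3} + \frac{2 \log{\left(6 \right)}}{3} + C$.

At $a = \frac{1}{5}$ the integrand is identically $0$, so $I(\frac{1}{5}) = 0$. The closed form gives $0$, hence $C = 0$.

Setting $a = \frac{3}{4}$:
$$I = \log{\left(\frac{4 \cdot 3^{\frac{2}{3}} \sqrt[3]{35}}{35} \right)}.$$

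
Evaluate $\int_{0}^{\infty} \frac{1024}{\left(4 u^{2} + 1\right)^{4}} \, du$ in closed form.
$80 \pi$

Begin with the known result
$$J(a) = \int_{0}^{\infty} \frac{4}{a^{2} + u^{2}} \, du = \frac{2 \pi}{a}.$$

Differentiating under the integral sign with respect to $a$,
$$\frac{dJ}{da} = \int_{0}^{\infty} - \frac{8 a}{\left(a^{2} + u^{2}\right)^{2}} \, du = - \frac{2 \pi}{a^{2}},$$
so $\int_{0}^{\infty} \frac{4}{\left(a^{2} + u^{2}\right)^{2}} \, du = \frac{\pi}{a^{3}}$.

Repeating — each differentiation of $1/(u^2+a^2)^j$ produces $-2ja/(u^2+a^2)^{j+1}$ — and dividing through by $-2ja$ at each step yields, after $3$ differentiations in total,
$$\int_{0}^{\infty} \frac{4}{\left(a^{2} + u^{2}\right)^{4}} \, du = \frac{5 \pi}{8 a^{7}}.$$

Setting $a = \frac{1}{2}$:
$$I = 80 \pi.$$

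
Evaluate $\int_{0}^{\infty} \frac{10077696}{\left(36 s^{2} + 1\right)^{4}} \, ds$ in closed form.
$262440 \pi$

Recall the elementary integral
$$J(a) = \int_{0}^{\infty} \frac{6}{a^{2} + s^{2}} \, ds = \frac{3 \pi}{a}.$$

Differentiating under the integral sign with respect to $a$,
$$\frac{dJ}{da} = \int_{0}^{\infty} - \frac{12 a}{\left(a^{2} + s^{2}\right)^{2}} \, ds = - \frac{3 \pi}{a^{2}},$$
so $\int_{0}^{\infty} \frac{6}{\left(a^{2} + s^{2}\right)^{2}} \, ds = \frac{3 \pi}{2 a^{3}}$.

Repeating — each differentiation of $1/(s^2+a^2)^j$ produces $-2ja/(s^2+a^2)^{j+1}$ — and dividing through by $-2ja$ at each step yields, after $3$ differentiations in total,
$$\int_{0}^{\infty} \frac{6}{\left(a^{2} + s^{2}\right)^{4}} \, ds = \frac{15 \pi}{16 a^{7}}.$$

Setting $a = \frac{1}{6}$:
$$I = 262440 \pi.$$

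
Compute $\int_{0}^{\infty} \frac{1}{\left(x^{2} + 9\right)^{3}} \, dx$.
$\frac{\pi}{1296}$

Recall the elementary integral
$$J(a) = \int_{0}^{\infty} \frac{1}{a^{2} + x^{2}} \, dx = \frac{\pi}{2 a}.$$

Differentiating under the integral sign with respect to $a$,
$$\frac{dJ}{da} = \int_{0}^{\infty} - \frac{2 a}{\left(a^{2} + x^{2}\right)^{2}} \, dx = - \frac{\pi}{2 a^{2}},$$
so $\int_{0}^{\infty} \frac{1}{\left(a^{2} + x^{2}\right)^{2}} \, dx = \frac{\pi}{4 a^{3}}$.

Repeating — each differentiation of $1/(x^2+a^2)^j$ produces $-2ja/(x^2+a^2)^{j+1}$ — and dividing through by $-2ja$ at each step yields, after $2$ differentiations in total,
$$\int_{0}^{\infty} \frac{1}{\left(a^{2} + x^{2}\right)^{3}} \, dx = \frac{3 \pi}{16 a^{5}}.$$

Setting $a = 3$:
$$I = \frac{\pi}{1296}.$$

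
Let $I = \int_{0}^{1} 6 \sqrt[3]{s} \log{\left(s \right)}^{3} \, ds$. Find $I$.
$- \frac{729}{64}$

Consider the simpler parametrised integral
$$J(a) = \int_{0}^{1} 6 s^{a} \, ds = \frac{6}{a + 1}.$$

Differentiating under the integral sign brings down a factor of $\ln s$:
$$\frac{dJ}{da} = \int_{0}^{1} 6 s^{a} \log{\left(s \right)} \, ds = - \frac{6}{\left(a + 1\right)^{2}}.$$

Repeating $3$ times in total — each differentiation brings down another $\ln s$ — gives
$$\frac{d^{3}J}{da^{3}} = \int_{0}^{1} 6 s^{a} \log{\left(s \right)}^{3} \, ds = - \frac{36}{\left(a + 1\right)^{4}},$$
and the integrand here is exactly the target integrand, so $I = - \frac{36}{\left(a + 1\right)^{4}}$.

Setting $a = \frac{1}{3}$:
$$I = - \frac{729}{64}.$$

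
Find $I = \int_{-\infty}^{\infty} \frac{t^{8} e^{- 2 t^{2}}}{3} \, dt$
$\frac{35 \sqrt{2} \sqrt{\pi}}{512}$

Start from the elementary integral
$$J(a) = \int_{-\infty}^{\infty} \frac{e^{- a t^{2}}}{3} \, dt = \frac{\sqrt{\pi}}{3 \sqrt{a}}.$$

Differentiating under the integral sign brings down a factor of $(-t^2)$:
$$\frac{dJ}{da} = \int_{-\infty}^{\infty} - \frac{t^{2} e^{- a t^{2}}}{3} \, dt = - \frac{\sqrt{\pi}}{6 a^{\frac{3}{2}}}.$$

Repeating $4$ times in total — each differentiation brings down another $(-t^2)$ — gives
$$\frac{d^{4}J}{da^{4}} = \int_{-\infty}^{\infty} \frac{t^{8} e^{- a t^{2}}}{3} \, dt = \frac{35 \sqrt{\pi}}{16 a^{\frac{9}{2}}},$$
and the integrand here is exactly the target integrand, so $I = \frac{35 \sqrt{\pi}}{16 a^{\frac{9}{2}}}$.

Setting $a = 2$:
$$I = \frac{35 \sqrt{2} \sqrt{\pi}}{512}.$$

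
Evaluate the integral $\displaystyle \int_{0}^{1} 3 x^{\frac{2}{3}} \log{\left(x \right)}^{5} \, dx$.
$- \frac{52488}{3125}$

Begin with the known integral
$$J(a) = \int_{0}^{1} 3 x^{a} \, dx = \frac{3}{a + 1}.$$

Differentiating under the integral sign brings down a factor of $\ln x$:
$$\frac{dJ}{da} = \int_{0}^{1} 3 x^{a} \log{\left(x \right)} \, dx = - \frac{3}{\left(a + 1\right)^{2}}.$$

Repeating $5$ times in total — each differentiation brings down another $\ln x$ — gives
$$\frac{d^{5}J}{da^{5}} = \int_{0}^{1} 3 x^{a} \log{\left(x \right)}^{5} \, dx = - \frac{360}{\left(a + 1\right)^{6}},$$
and the integrand here is exactly the target integrand, so $I = - \frac{360}{\left(a + 1\right)^{6}}$.

Setting $a = \frac{2}{3}$:
$$I = - \frac{52488}{3125}.$$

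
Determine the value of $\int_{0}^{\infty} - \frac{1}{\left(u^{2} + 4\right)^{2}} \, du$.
$- \frac{\pi}{32}$

Start from the standard arctangent integral
$$J(a) = \int_{0}^{\infty} - \frac{1}{a^{2} + u^{2}} \, du = - \frac{\pi}{2 a}.$$

Differentiating under the integral sign with respect to $a$,
$$\frac{dJ}{da} = \int_{0}^{\infty} \frac{2 a}{\left(a^{2} + u^{2}\right)^{2}} \, du = \frac{\pi}{2 a^{2}},$$
so $\int_{0}^{\infty} - \frac{1}{\left(a^{2} + u^{2}\right)^{2}} \, du = - \frac{\pi}{4 a^{3}}$.

Setting $a = 2$:
$$I = - \frac{\pi}{32}.$$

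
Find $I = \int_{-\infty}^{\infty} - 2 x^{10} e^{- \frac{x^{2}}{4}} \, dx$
$- 120960 \sqrt{\pi}$

Start from the elementary integral
$$J(a) = \int_{-\infty}^{\infty} - 2 e^{- a x^{2}} \, dx = - \frac{2 \sqrt{\pi}}{\sqrt{a}}.$$

Differentiating under the integral sign brings down a factor of $(-x^2)$:
$$\frac{dJ}{da} = \int_{-\infty}^{\infty} 2 x^{2} e^{- a x^{2}} \, dx = \frac{\sqrt{\pi}}{a^{\frac{3}{2}}}.$$

Repeating $5$ times in total — each differentiation brings down another $(-x^2)$ — gives
$$\frac{d^{5}J}{da^{5}} = \int_{-\infty}^{\infty} 2 x^{10} e^{- a x^{2}} \, dx = \frac{945 \sqrt{\pi}}{16 a^{\frac{11}{2}}},$$
and the integrand here is $(-1)^{5}$ times the target integrand, so $I = (-1)^{5}\,\frac{d^{5}J}{da^{5}} = - \frac{945 \sqrt{\pi}}{16 a^{\frac{11}{2}}}$.

Setting $a = \frac{1}{4}$:
$$I = - 120960 \sqrt{\pi}.$$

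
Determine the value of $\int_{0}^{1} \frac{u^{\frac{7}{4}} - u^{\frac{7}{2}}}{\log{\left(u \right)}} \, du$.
$\log{\left(\frac{11}{18} \right)}$

Consider the one-parameter family: let $I(a) = \int_{0}^{1} \frac{- u^{\frac{7}{2}} + u^{a}}{\log{\left(u \right)}} \, du$.

Since $\dfrac{\partial}{\partial a}\,u^{a} = u^{a} \ln u$, the $\ln u$ in the denominator cancels and
$$\frac{dI}{da} = \int_{0}^{1} u^{a} \, du = \left[\frac{u^{a+1}}{a+1}\right]_0^1 = \frac{1}{a + 1}.$$

Integrating with respect to $a$ gives $I(a) = \log{\left(\frac{2 a}{9} + \frac{2}{9} \right)} + C$.

At $a = \frac{7}{2}$ the integrand is identically $0$, so $I(\frac{7}{2}) = 0$. The closed form gives $0$, hence $C = 0$.

Setting $a = \frac{7}{4}$:
$$I = \log{\left(\frac{11}{18} \right)}.$$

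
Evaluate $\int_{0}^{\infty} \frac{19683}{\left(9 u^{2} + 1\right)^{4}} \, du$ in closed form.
$\frac{32805 \pi}{32}$

Start from the standard arctangent integral
$$J(a) = \int_{0}^{\infty} \frac{3}{a^{2} + u^{2}} \, du = \frac{3 \pi}{2 a}.$$

Differentiating under the integral sign with respect to $a$,
$$\frac{dJ}{da} = \int_{0}^{\infty} - \frac{6 a}{\left(a^{2} + u^{2}\right)^{2}} \, du = - \frac{3 \pi}{2 a^{2}},$$
so $\int_{0}^{\infty} \frac{3}{\left(a^{2} + u^{2}\right)^{2}} \, du = \frac{3 \pi}{4 a^{3}}$.

Repeating — each differentiation of $1/(u^2+a^2)^j$ produces $-2ja/(u^2+a^2)^{j+1}$ — and dividing through by $-2ja$ at each step yields, after $3$ differentiations in total,
$$\int_{0}^{\infty} \frac{3}{\left(a^{2} + u^{2}\right)^{4}} \, du = \frac{15 \pi}{32 a^{7}}.$$

Setting $a = \frac{1}{3}$:
$$I = \frac{32805 \pi}{32}.$$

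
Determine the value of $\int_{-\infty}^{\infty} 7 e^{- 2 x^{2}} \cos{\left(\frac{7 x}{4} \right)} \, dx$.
$\frac{7 \sqrt{2} \sqrt{\pi}}{2 e^{\frac{49}{128}}}$

Define $I(b) = \int_{-\infty}^{\infty} 7 e^{- 2 x^{2}} \cos{\left(b x \right)} \, dx$.

Differentiating under the integral sign,
$$I'(b) = \int_{-\infty}^{\infty} - 7 x e^{- 2 x^{2}} \sin{\left(b x \right)} \, dx.$$

Integrate $\int_{-\infty}^{\infty} x \sin(b x)\, e^{- 2 x^{2}}\, dx$ by parts with $u = \sin(b x)$ and $dv = x\, e^{- 2 x^{2}}\, dx$, giving $v = - \frac{e^{- 2 x^{2}}}{4}$. The boundary term vanishes and
$$\int_{-\infty}^{\infty} x \sin(b x)\, e^{- 2 x^{2}}\, dx = \frac{b}{4} \int_{-\infty}^{\infty} \cos(b x)\, e^{- 2 x^{2}}\, dx,$$
so $I'(b) = - \frac{b}{4}\, I(b)$.

This is a separable first-order ODE; solving with the initial condition $I(0) = \int_{-\infty}^{\infty} 7 e^{- 2 x^{2}}\,dx = \frac{7 \sqrt{2} \sqrt{\pi}}{2}$ gives
$$I(b) = \frac{7 \sqrt{2} \sqrt{\pi} e^{- \frac{b^{2}}{8}}}{2}.$$

Setting $b = \frac{7}{4}$:
$$I = \frac{7 \sqrt{2} \sqrt{\pi}}{2 e^{\frac{49}{128}}}.$$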